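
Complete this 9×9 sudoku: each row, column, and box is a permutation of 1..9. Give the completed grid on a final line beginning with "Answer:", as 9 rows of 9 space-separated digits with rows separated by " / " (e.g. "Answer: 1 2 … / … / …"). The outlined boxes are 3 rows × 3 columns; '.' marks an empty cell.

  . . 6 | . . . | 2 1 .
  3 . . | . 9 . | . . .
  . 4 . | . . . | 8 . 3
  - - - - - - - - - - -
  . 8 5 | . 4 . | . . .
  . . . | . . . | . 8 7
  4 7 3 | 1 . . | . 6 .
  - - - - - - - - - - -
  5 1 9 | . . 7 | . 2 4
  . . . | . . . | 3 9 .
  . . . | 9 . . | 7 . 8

Step 1. [r3c1∈{1,2,7,9}] 9 has one home in row 3: r3c1 ⇒ r3c1=9.
Step 2. [r4c4∈{2,3,6,7}] row 4 places 7 nowhere but r4c4 ⇒ r4c4=7.
Step 3. [r1c2∈{5}] r1c2 has the single candidate 5 ⇒ r1c2=5.
Step 4. [r2c2∈{2}] r2c2 has the single candidate 2 ⇒ r2c2=2.
Step 5. [r8c2∈{6}] r8c2's peers cover all but 6 ⇒ r8c2=6.
Step 6. [r9c1∈{2}] nothing but 2 survives at r9c1. So r9c1=2.
Step 7. [r9c8∈{5}] r9c8 is down to just 5. So r9c8=5.
Step 8. [r2c9∈{5,6}] r2c9 is the only open cell in col 9 admitting 6 ⇒ r2c9=6.
Step 9. [r6c9∈{2,5,9}] across col 9, 5 lands solely at r6c9 ⇒ r6c9=5.
Step 10. [r2c8∈{4,7}] in col 8, 4 fits only at r2c8 ⇒ r2c8=4.
Step 11. [r2c3∈{1,7,8}] r2c3 is the only open cell in row 2 admitting 7, so r2c3=7.
Step 12. [r2c6∈{1,5,8}] r2c6 is the only open cell in row 2 admitting 1, so r2c6=1.
Step 13. [r2c4∈{5,8}] in row 2, 8 fits only at r2c4. So r2c4=8.
Step 14. [r7c5∈{3,6,8}] r7c5 is the only open cell in row 7 admitting 8 ⇒ r7c5=8.
Step 15. [r6c5∈{2}] r6c5 has the single candidate 2 ⇒ r6c5=2.
Step 16. [r7c4∈{3,6}] r7c4 is the only open cell in row 7 admitting 3 ⇒ r7c4=3.
Step 17. [r6c7∈{9}] r6c7 is down to just 9. So r6c7=9.
Step 18. [r4c6∈{3,6,9}] 9 has one home in row 4: r4c6 ⇒ r4c6=9.
Step 19. [r4c7∈{1}] nothing but 1 survives at r4c7. So r4c7=1.
Step 20. [r1c5∈{3,7}] r1c5 is the only open cell in row 1 admitting 7. So r1c5=7.
Step 21. [r5c5∈{3,5,6}] in col 5, 3 fits only at r5c5. So r5c5=3.
Step 22. [r1c4∈{4}] nothing but 4 survives at r1c4 ⇒ r1c4=4.
Step 23. [r5c1∈{1,6}] 1 has one home in col 1: r5c1 ⇒ r5c1=1.
Step 24. [r9c5∈{1,6}] across row 9, 1 lands solely at r9c5 ⇒ r9c5=1.
Step 25. [r3c5∈{5,6}] across col 5, 6 lands solely at r3c5, so r3c5=6.
Step 26. [r9c6∈{4,6}] row 9 places 6 nowhere but r9c6. So r9c6=6.
Step 27. [r5c6∈{5}] nothing but 5 survives at r5c6. So r5c6=5.
Step 28. [r3c4∈{2,5}] 5 has one home in row 3: r3c4, so r3c4=5.
Step 29. [r8c3∈{4,8}] col 3 places 8 nowhere but r8c3, so r8c3=8.
Step 30. [r8c4∈{2}] r8c4's peers cover all but 2 ⇒ r8c4=2.
Step 31. [r4c9∈{2}] r4c9's peers cover all but 2, so r4c9=2.
Step 32. [r4c1∈{6}] r4c1 has the single candidate 6 ⇒ r4c1=6.
Step 33. [r1c6∈{3}] r1c6 has the single candidate 3. So r1c6=3.
Step 34. [r9c3∈{4}] only 4 remains possible at r9c3. So r9c3=4.
Step 35. [r4c8∈{3}] nothing but 3 survives at r4c8 ⇒ r4c8=3.
Step 36. [r2c7∈{5}] r2c7 has the single candidate 5 ⇒ r2c7=5.
Step 37. [r8c1∈{7}] r8c1's peers cover all but 7, so r8c1=7.
Step 38. [r8c5∈{5}] only 5 remains possible at r8c5, so r8c5=5.
Step 39. [r6c6∈{8}] r6c6's peers cover all but 8, so r6c6=8.
Step 40. [r3c3∈{1}] r3c3 is down to just 1. So r3c3=1.
Step 41. [r5c4∈{6}] nothing but 6 survives at r5c4, so r5c4=6.
Step 42. [r1c9∈{9}] nothing but 9 survives at r1c9 ⇒ r1c9=9.
Step 43. [r1c1∈{8}] nothing but 8 survives at r1c1, so r1c1=8.
Step 44. [r5c2∈{9}] only 9 remains possible at r5c2 ⇒ r5c2=9.
Step 45. [r9c2∈{3}] r9c2 is down to just 3 ⇒ r9c2=3.
Step 46. [r7c7∈{6}] only 6 remains possible at r7c7, so r7c7=6.
Step 47. [r8c9∈{1}] r8c9 is down to just 1 ⇒ r8c9=1.
Step 48. [r5c3∈{2}] nothing but 2 survives at r5c3. So r5c3=2.
Step 49. [r3c6∈{2}] only 2 remains possible at r3c6. So r3c6=2.
Step 50. [r5c7∈{4}] only 4 remains possible at r5c7 ⇒ r5c7=4.
Step 51. [r8c6∈{4}] r8c6 is down to just 4 ⇒ r8c6=4.
Step 52. [r3c8∈{7}] r3c8 is down to just 7. So r3c8=7.

Answer: 8 5 6 4 7 3 2 1 9 / 3 2 7 8 9 1 5 4 6 / 9 4 1 5 6 2 8 7 3 / 6 8 5 7 4 9 1 3 2 / 1 9 2 6 3 5 4 8 7 / 4 7 3 1 2 8 9 6 5 / 5 1 9 3 8 7 6 2 4 / 7 6 8 2 5 4 3 9 1 / 2 3 4 9 1 6 7 5 8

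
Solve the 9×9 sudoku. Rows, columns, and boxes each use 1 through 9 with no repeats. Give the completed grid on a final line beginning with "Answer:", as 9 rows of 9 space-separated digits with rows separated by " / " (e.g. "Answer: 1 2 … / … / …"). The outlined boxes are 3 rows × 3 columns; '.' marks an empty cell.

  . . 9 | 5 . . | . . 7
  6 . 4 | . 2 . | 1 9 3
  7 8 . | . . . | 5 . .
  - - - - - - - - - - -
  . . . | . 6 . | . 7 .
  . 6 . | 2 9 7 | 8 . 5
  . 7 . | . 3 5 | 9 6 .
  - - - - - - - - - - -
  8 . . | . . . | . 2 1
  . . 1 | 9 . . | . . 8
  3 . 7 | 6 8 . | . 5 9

Step 1. [r3c8∈{4}] nothing but 4 survives at r3c8 ⇒ r3c8=4.
Step 2. [r4c1∈{1,2,4,5,9}] 9 has one home in col 1: r4c1, so r4c1=9.
Step 3. [r8c1∈{2,4,5}] col 1 places 5 nowhere but r8c1, so r8c1=5.
Step 4. [r9c6∈{1,2,4}] row 9 places 1 nowhere but r9c6. So r9c6=1.
Step 5. [r8c7∈{3,4,6,7}] in row 8, 6 fits only at r8c7. So r8c7=6.
Step 6. [r7c7∈{3,4,7}] col 7 places 7 nowhere but r7c7. So r7c7=7.
Step 7. [r4c7∈{2,3,4}] 3 has one home in col 7: r4c7. So r4c7=3.
Step 8. [r9c2∈{2,4}] across row 9, 2 lands solely at r9c2 ⇒ r9c2=2.
Step 9. [r8c2∈{4}] r8c2 is down to just 4. So r8c2=4.
Step 10. [r1c6∈{3,4,6,8}] across row 1, 6 lands solely at r1c6 ⇒ r1c6=6.
Step 11. [r4c3∈{2,5,8}] r4c3 is the only open cell in col 3 admitting 5 ⇒ r4c3=5.
Step 12. [r4c2∈{1}] r4c2's peers cover all but 1 ⇒ r4c2=1.
Step 13. [r4c9∈{2,4}] in row 4, 2 fits only at r4c9. So r4c9=2.
Step 14. [r6c4∈{1,4,8}] 1 has one home in row 6: r6c4. So r6c4=1.
Step 15. [r3c4∈{3}] r3c4 has the single candidate 3, so r3c4=3.
Step 16. [r7c4∈{4}] r7c4 is down to just 4. So r7c4=4.
Step 17. [r4c4∈{8}] r4c4 has the single candidate 8. So r4c4=8.
Step 18. [r3c3∈{2}] nothing but 2 survives at r3c3, so r3c3=2.
Step 19. [r1c5∈{1,4}] in row 1, 4 fits only at r1c5, so r1c5=4.
Step 20. [r6c1∈{2,4}] row 6 places 2 nowhere but r6c1. So r6c1=2.
Step 21. [r8c6∈{2,3}] r8c6 is the only open cell in row 8 admitting 2 ⇒ r8c6=2.
Step 22. [r6c3∈{8}] r6c3's peers cover all but 8. So r6c3=8.
Step 23. [r1c1∈{1}] r1c1 is down to just 1. So r1c1=1.
Step 24. [r1c2∈{3}] nothing but 3 survives at r1c2 ⇒ r1c2=3.
Step 25. [r3c9∈{6}] nothing but 6 survives at r3c9. So r3c9=6.
Step 26. [r2c6∈{8}] only 8 remains possible at r2c6 ⇒ r2c6=8.
Step 27. [r7c6∈{3}] r7c6 has the single candidate 3, so r7c6=3.
Step 28. [r6c9∈{4}] r6c9 has the single candidate 4. So r6c9=4.
Step 29. [r7c5∈{5}] nothing but 5 survives at r7c5 ⇒ r7c5=5.
Step 30. [r8c5∈{7}] r8c5 has the single candidate 7. So r8c5=7.
Step 31. [r1c7∈{2}] r1c7 has the single candidate 2. So r1c7=2.
Step 32. [r5c1∈{4}] r5c1 is down to just 4 ⇒ r5c1=4.
Step 33. [r7c3∈{6}] r7c3's peers cover all but 6 ⇒ r7c3=6.
Step 34. [r3c5∈{1}] r3c5 has the single candidate 1 ⇒ r3c5=1.
Step 35. [r4c6∈{4}] r4c6 has the single candidate 4, so r4c6=4.
Step 36. [r3c6∈{9}] r3c6 is down to just 9, so r3c6=9.
Step 37. [r1c8∈{8}] only 8 remains possible at r1c8. So r1c8=8.
Step 38. [r2c4∈{7}] r2c4's peers cover all but 7 ⇒ r2c4=7.
Step 39. [r5c8∈{1}] r5c8 has the single candidate 1. So r5c8=1.
Step 40. [r9c7∈{4}] only 4 remains possible at r9c7, so r9c7=4.
Step 41. [r2c2∈{5}] only 5 remains possible at r2c2 ⇒ r2c2=5.
Step 42. [r8c8∈{3}] only 3 remains possible at r8c8. So r8c8=3.
Step 43. [r7c2∈{9}] only 9 remains possible at r7c2 ⇒ r7c2=9.
Step 44. [r5c3∈{3}] r5c3 has the single candidate 3. So r5c3=3.

Answer: 1 3 9 5 4 6 2 8 7 / 6 5 4 7 2 8 1 9 3 / 7 8 2 3 1 9 5 4 6 / 9 1 5 8 6 4 3 7 2 / 4 6 3 2 9 7 8 1 5 / 2 7 8 1 3 5 9 6 4 / 8 9 6 4 5 3 7 2 1 / 5 4 1 9 7 2 6 3 8 / 3 2 7 6 8 1 4 5 9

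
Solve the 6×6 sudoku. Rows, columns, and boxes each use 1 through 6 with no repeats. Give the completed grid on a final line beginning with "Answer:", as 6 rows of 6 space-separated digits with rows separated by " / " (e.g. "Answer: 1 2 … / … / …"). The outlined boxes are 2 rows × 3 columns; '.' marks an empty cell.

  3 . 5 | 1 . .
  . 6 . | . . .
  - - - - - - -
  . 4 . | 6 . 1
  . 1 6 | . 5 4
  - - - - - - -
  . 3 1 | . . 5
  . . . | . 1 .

Step 1. [r4c1∈{2}] r4c1 has the single candidate 2, so r4c1=2.
Step 2. [r1c5∈{2,4,6}] r1c5 is the only open cell in row 1 admitting 4 ⇒ r1c5=4.
Step 3. [r3c5∈{2,3}] in row 3, 2 fits only at r3c5 ⇒ r3c5=2.
Step 4. [r5c4∈{2,4}] r5c4 is the only open cell in row 5 admitting 2, so r5c4=2.
Step 5. [r5c1∈{4,6}] in row 5, 4 fits only at r5c1 ⇒ r5c1=4.
Step 6. [r1c2∈{2}] r1c2's peers cover all but 2 ⇒ r1c2=2.
Step 7. [r6c1∈{5,6}] 6 has one home in col 1: r6c1. So r6c1=6.
Step 8. [r2c5∈{3}] r2c5 is down to just 3, so r2c5=3.
Step 9. [r6c6∈{3}] r6c6 is down to just 3, so r6c6=3.
Step 10. [r2c6∈{2}] r2c6 is down to just 2 ⇒ r2c6=2.
Step 11. [r2c4∈{5}] r2c4 is down to just 5, so r2c4=5.
Step 12. [r6c3∈{2}] r6c3's peers cover all but 2, so r6c3=2.
Step 13. [r2c1∈{1}] r2c1's peers cover all but 1, so r2c1=1.
Step 14. [r6c4∈{4}] r6c4 has the single candidate 4, so r6c4=4.
Step 15. [r1c6∈{6}] r1c6 has the single candidate 6 ⇒ r1c6=6.
Step 16. [r4c4∈{3}] r4c4 has the single candidate 3. So r4c4=3.
Step 17. [r2c3∈{4}] r2c3 is down to just 4, so r2c3=4.
Step 18. [r6c2∈{5}] r6c2 is down to just 5, so r6c2=5.
Step 19. [r3c1∈{5}] r3c1 is down to just 5. So r3c1=5.
Step 20. [r3c3∈{3}] r3c3's peers cover all but 3. So r3c3=3.
Step 21. [r5c5∈{6}] r5c5 has the single candidate 6. So r5c5=6.

Answer: 3 2 5 1 4 6 / 1 6 4 5 3 2 / 5 4 3 6 2 1 / 2 1 6 3 5 4 / 4 3 1 2 6 5 / 6 5 2 4 1 3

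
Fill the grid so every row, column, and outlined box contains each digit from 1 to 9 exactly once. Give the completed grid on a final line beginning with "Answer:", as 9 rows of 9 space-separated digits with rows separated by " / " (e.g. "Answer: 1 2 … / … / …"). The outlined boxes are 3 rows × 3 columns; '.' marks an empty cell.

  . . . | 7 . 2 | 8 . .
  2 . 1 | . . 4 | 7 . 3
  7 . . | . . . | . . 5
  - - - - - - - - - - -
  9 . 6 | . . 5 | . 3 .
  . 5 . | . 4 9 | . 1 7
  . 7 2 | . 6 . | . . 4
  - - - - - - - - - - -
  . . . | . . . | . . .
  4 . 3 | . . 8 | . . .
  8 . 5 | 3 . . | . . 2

Step 1. [r7c4∈{1,2,4,5,6,9}] r7c4 is the only open cell in col 4 admitting 4. So r7c4=4.
Step 2. [r4c5∈{1,2,7,8}] across row 4, 7 lands solely at r4c5. So r4c5=7.
Step 3. [r5c7∈{2,6}] r5c7 is the only open cell in row 5 admitting 6 ⇒ r5c7=6.
Step 4. [r8c8∈{5,6,7,9}] across row 8, 7 lands solely at r8c8, so r8c8=7.
Step 5. [r4c9∈{8}] only 8 remains possible at r4c9. So r4c9=8.
Step 6. [r6c4∈{1,8}] 8 has one home in row 6: r6c4, so r6c4=8.
Step 7. [r3c8∈{2,4,6,9}] in col 8, 2 fits only at r3c8, so r3c8=2.
Step 8. [r7c7∈{1,3,5,9}] r7c7 is the only open cell in row 7 admitting 3 ⇒ r7c7=3.
Step 9. [r9c6∈{1,6,7}] in row 9, 7 fits only at r9c6. So r9c6=7.
Step 10. [r6c6∈{1,3}] in box 5, 3 fits only at r6c6. So r6c6=3.
Step 11. [r4c4∈{1,2}] 1 has one home in box 5: r4c4, so r4c4=1.
Step 12. [r1c1∈{3,5,6}] across col 1, 5 lands solely at r1c1 ⇒ r1c1=5.
Step 13. [r7c1∈{1,6}] 6 has one home in col 1: r7c1 ⇒ r7c1=6.
Step 14. [r7c6∈{1}] r7c6's peers cover all but 1, so r7c6=1.
Step 15. [r9c5∈{9}] nothing but 9 survives at r9c5. So r9c5=9.
Step 16. [r7c9∈{9}] r7c9 is down to just 9. So r7c9=9.
Step 17. [r8c4∈{2,5,6}] box 8 places 6 nowhere but r8c4, so r8c4=6.
Step 18. [r8c2∈{1,2,9}] in row 8, 9 fits only at r8c2 ⇒ r8c2=9.
Step 19. [r1c9∈{1,6}] in col 9, 6 fits only at r1c9, so r1c9=6.
Step 20. [r3c7∈{1,4,9}] 1 has one home in box 3: r3c7. So r3c7=1.
Step 21. [r1c8∈{4,9}] 4 has one home in box 3: r1c8 ⇒ r1c8=4.
Step 22. [r3c3∈{4,8,9}] 4 has one home in col 3: r3c3 ⇒ r3c3=4.
Step 23. [r8c7∈{5}] r8c7 has the single candidate 5, so r8c7=5.
Step 24. [r2c8∈{9}] nothing but 9 survives at r2c8. So r2c8=9.
Step 25. [r7c5∈{2,5}] across row 7, 5 lands solely at r7c5. So r7c5=5.
Step 26. [r1c2∈{3}] r1c2 is down to just 3. So r1c2=3.
Step 27. [r2c2∈{6,8}] 6 has one home in row 2: r2c2, so r2c2=6.
Step 28. [r3c5∈{3,8}] r3c5 is the only open cell in row 3 admitting 3. So r3c5=3.
Step 29. [r4c7∈{2}] r4c7 has the single candidate 2. So r4c7=2.
Step 30. [r3c6∈{6}] r3c6 is down to just 6, so r3c6=6.
Step 31. [r6c1∈{1}] r6c1's peers cover all but 1 ⇒ r6c1=1.
Step 32. [r8c5∈{2}] r8c5 has the single candidate 2 ⇒ r8c5=2.
Step 33. [r6c7∈{9}] r6c7 is down to just 9 ⇒ r6c7=9.
Step 34. [r9c8∈{6}] only 6 remains possible at r9c8 ⇒ r9c8=6.
Step 35. [r5c4∈{2}] only 2 remains possible at r5c4 ⇒ r5c4=2.
Step 36. [r7c2∈{2}] r7c2 is down to just 2, so r7c2=2.
Step 37. [r7c3∈{7}] r7c3 has the single candidate 7, so r7c3=7.
Step 38. [r1c5∈{1}] r1c5 has the single candidate 1, so r1c5=1.
Step 39. [r9c7∈{4}] r9c7 has the single candidate 4. So r9c7=4.
Step 40. [r9c2∈{1}] r9c2 is down to just 1, so r9c2=1.
Step 41. [r1c3∈{9}] only 9 remains possible at r1c3 ⇒ r1c3=9.
Step 42. [r5c1∈{3}] r5c1's peers cover all but 3 ⇒ r5c1=3.
Step 43. [r5c3∈{8}] nothing but 8 survives at r5c3 ⇒ r5c3=8.
Step 44. [r7c8∈{8}] only 8 remains possible at r7c8. So r7c8=8.
Step 45. [r3c2∈{8}] only 8 remains possible at r3c2 ⇒ r3c2=8.
Step 46. [r2c4∈{5}] r2c4 is down to just 5. So r2c4=5.
Step 47. [r2c5∈{8}] r2c5 is down to just 8 ⇒ r2c5=8.
Step 48. [r6c8∈{5}] r6c8's peers cover all but 5 ⇒ r6c8=5.
Step 49. [r8c9∈{1}] r8c9 is down to just 1 ⇒ r8c9=1.
Step 50. [r4c2∈{4}] r4c2 has the single candidate 4. So r4c2=4.
Step 51. [r3c4∈{9}] r3c4 is down to just 9, so r3c4=9.

Answer: 5 3 9 7 1 2 8 4 6 / 2 6 1 5 8 4 7 9 3 / 7 8 4 9 3 6 1 2 5 / 9 4 6 1 7 5 2 3 8 / 3 5 8 2 4 9 6 1 7 / 1 7 2 8 6 3 9 5 4 / 6 2 7 4 5 1 3 8 9 / 4 9 3 6 2 8 5 7 1 / 8 1 5 3 9 7 4 6 2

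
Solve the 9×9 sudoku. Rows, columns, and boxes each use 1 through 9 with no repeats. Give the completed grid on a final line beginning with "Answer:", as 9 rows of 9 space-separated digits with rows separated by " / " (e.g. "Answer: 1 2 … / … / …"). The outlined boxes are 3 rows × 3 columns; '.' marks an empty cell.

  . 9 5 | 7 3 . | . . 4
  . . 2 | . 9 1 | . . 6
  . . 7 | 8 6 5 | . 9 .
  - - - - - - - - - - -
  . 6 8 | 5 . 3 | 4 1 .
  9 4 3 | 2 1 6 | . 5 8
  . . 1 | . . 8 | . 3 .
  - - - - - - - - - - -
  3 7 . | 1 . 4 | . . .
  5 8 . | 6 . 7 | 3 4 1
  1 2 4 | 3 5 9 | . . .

Step 1. [r6c7∈{2,6,7,9}] 6 has one home in row 6: r6c7, so r6c7=6.
Step 2. [r7c7∈{2,5,8,9}] in col 7, 9 fits only at r7c7 ⇒ r7c7=9.
Step 3. [r9c9∈{7}] r9c9 is down to just 7, so r9c9=7.
Step 4. [r9c7∈{8}] r9c7 is down to just 8, so r9c7=8.
Step 5. [r2c8∈{7,8}] in col 8, 7 fits only at r2c8. So r2c8=7.
Step 6. [r6c5∈{4,7}] col 5 places 4 nowhere but r6c5 ⇒ r6c5=4.
Step 7. [r3c9∈{2,3}] across col 9, 3 lands solely at r3c9, so r3c9=3.
Step 8. [r3c7∈{1,2}] row 3 places 2 nowhere but r3c7 ⇒ r3c7=2.
Step 9. [r7c8∈{2,6}] col 8 places 2 nowhere but r7c8 ⇒ r7c8=2.
Step 10. [r6c1∈{2,7}] in row 6, 7 fits only at r6c1, so r6c1=7.
Step 11. [r4c9∈{2,9}] in row 4, 9 fits only at r4c9, so r4c9=9.
Step 12. [r2c1∈{4,8}] 8 has one home in row 2: r2c1 ⇒ r2c1=8.
Step 13. [r4c1∈{2}] only 2 remains possible at r4c1. So r4c1=2.
Step 14. [r4c5∈{7}] r4c5's peers cover all but 7 ⇒ r4c5=7.
Step 15. [r7c5∈{8}] r7c5 is down to just 8, so r7c5=8.
Step 16. [r6c2∈{5}] r6c2 is down to just 5 ⇒ r6c2=5.
Step 17. [r3c1∈{4}] only 4 remains possible at r3c1 ⇒ r3c1=4.
Step 18. [r8c3∈{9}] r8c3 has the single candidate 9 ⇒ r8c3=9.
Step 19. [r2c7∈{5}] nothing but 5 survives at r2c7 ⇒ r2c7=5.
Step 20. [r1c6∈{2}] only 2 remains possible at r1c6, so r1c6=2.
Step 21. [r1c1∈{6}] r1c1 is down to just 6. So r1c1=6.
Step 22. [r8c5∈{2}] r8c5 is down to just 2, so r8c5=2.
Step 23. [r2c4∈{4}] r2c4 has the single candidate 4. So r2c4=4.
Step 24. [r5c7∈{7}] r5c7 is down to just 7, so r5c7=7.
Step 25. [r9c8∈{6}] only 6 remains possible at r9c8 ⇒ r9c8=6.
Step 26. [r7c9∈{5}] r7c9 is down to just 5. So r7c9=5.
Step 27. [r6c4∈{9}] nothing but 9 survives at r6c4. So r6c4=9.
Step 28. [r1c7∈{1}] r1c7 has the single candidate 1 ⇒ r1c7=1.
Step 29. [r7c3∈{6}] r7c3 has the single candidate 6 ⇒ r7c3=6.
Step 30. [r3c2∈{1}] only 1 remains possible at r3c2. So r3c2=1.
Step 31. [r1c8∈{8}] r1c8 is down to just 8 ⇒ r1c8=8.
Step 32. [r2c2∈{3}] only 3 remains possible at r2c2 ⇒ r2c2=3.
Step 33. [r6c9∈{2}] r6c9's peers cover all but 2. So r6c9=2.

Answer: 6 9 5 7 3 2 1 8 4 / 8 3 2 4 9 1 5 7 6 / 4 1 7 8 6 5 2 9 3 / 2 6 8 5 7 3 4 1 9 / 9 4 3 2 1 6 7 5 8 / 7 5 1 9 4 8 6 3 2 / 3 7 6 1 8 4 9 2 5 / 5 8 9 6 2 7 3 4 1 / 1 2 4 3 5 9 8 6 7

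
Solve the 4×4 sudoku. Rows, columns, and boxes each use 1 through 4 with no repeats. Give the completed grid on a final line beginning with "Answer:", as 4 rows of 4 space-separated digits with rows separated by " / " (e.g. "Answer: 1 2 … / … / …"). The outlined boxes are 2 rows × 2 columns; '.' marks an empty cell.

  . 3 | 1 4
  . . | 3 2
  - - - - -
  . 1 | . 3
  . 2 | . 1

Step 1. [r3c1∈{4}] r3c1's peers cover all but 4 ⇒ r3c1=4.
Step 2. [r3c3∈{2}] nothing but 2 survives at r3c3. So r3c3=2.
Step 3. [r2c1∈{1}] r2c1's peers cover all but 1, so r2c1=1.
Step 4. [r1c1∈{2}] r1c1 has the single candidate 2, so r1c1=2.
Step 5. [r4c3∈{4}] r4c3 is down to just 4. So r4c3=4.
Step 6. [r2c2∈{4}] nothing but 4 survives at r2c2, so r2c2=4.
Step 7. [r4c1∈{3}] r4c1's peers cover all but 3 ⇒ r4c1=3.

Answer: 2 3 1 4 / 1 4 3 2 / 4 1 2 3 / 3 2 4 1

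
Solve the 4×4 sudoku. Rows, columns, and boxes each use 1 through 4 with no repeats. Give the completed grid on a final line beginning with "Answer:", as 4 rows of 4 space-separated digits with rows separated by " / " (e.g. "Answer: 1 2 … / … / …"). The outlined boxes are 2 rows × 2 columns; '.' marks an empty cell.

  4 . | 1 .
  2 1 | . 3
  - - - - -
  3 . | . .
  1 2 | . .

Step 1. [r4c4∈{4}] only 4 remains possible at r4c4, so r4c4=4.
Step 2. [r1c4∈{2}] nothing but 2 survives at r1c4 ⇒ r1c4=2.
Step 3. [r2c3∈{4}] r2c3 is down to just 4. So r2c3=4.
Step 4. [r3c3∈{2}] nothing but 2 survives at r3c3. So r3c3=2.
Step 5. [r3c2∈{4}] r3c2's peers cover all but 4. So r3c2=4.
Step 6. [r1c2∈{3}] only 3 remains possible at r1c2 ⇒ r1c2=3.
Step 7. [r3c4∈{1}] nothing but 1 survives at r3c4 ⇒ r3c4=1.
Step 8. [r4c3∈{3}] only 3 remains possible at r4c3. So r4c3=3.

Answer: 4 3 1 2 / 2 1 4 3 / 3 4 2 1 / 1 2 3 4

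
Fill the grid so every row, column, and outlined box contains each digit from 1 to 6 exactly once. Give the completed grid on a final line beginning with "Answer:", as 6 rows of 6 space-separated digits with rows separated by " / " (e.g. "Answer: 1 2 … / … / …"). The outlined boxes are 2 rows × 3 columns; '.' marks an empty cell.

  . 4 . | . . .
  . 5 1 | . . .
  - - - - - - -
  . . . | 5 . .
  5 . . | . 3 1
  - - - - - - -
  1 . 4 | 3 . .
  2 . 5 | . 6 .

Step 1. [r1c3∈{2,3,6}] r1c3 is the only open cell in box 1 admitting 2, so r1c3=2.
Step 2. [r4c4∈{2,4,6}] in row 4, 4 fits only at r4c4 ⇒ r4c4=4.
Step 3. [r3c6∈{2,6}] across box 4, 6 lands solely at r3c6 ⇒ r3c6=6.
Step 4. [r3c5∈{2}] nothing but 2 survives at r3c5, so r3c5=2.
Step 5. [r1c5∈{1,5}] r1c5 is the only open cell in col 5 admitting 1 ⇒ r1c5=1.
Step 6. [r5c6∈{2,5}] r5c6 is the only open cell in row 5 admitting 2. So r5c6=2.
Step 7. [r3c3∈{3}] only 3 remains possible at r3c3 ⇒ r3c3=3.
Step 8. [r1c4∈{6}] r1c4 is down to just 6, so r1c4=6.
Step 9. [r1c1∈{3}] only 3 remains possible at r1c1 ⇒ r1c1=3.
Step 10. [r2c6∈{3,4}] 3 has one home in row 2: r2c6. So r2c6=3.
Step 11. [r5c2∈{6}] r5c2's peers cover all but 6. So r5c2=6.
Step 12. [r4c2∈{2}] r4c2 has the single candidate 2, so r4c2=2.
Step 13. [r3c1∈{4}] only 4 remains possible at r3c1. So r3c1=4.
Step 14. [r5c5∈{5}] r5c5 has the single candidate 5 ⇒ r5c5=5.
Step 15. [r6c4∈{1}] only 1 remains possible at r6c4 ⇒ r6c4=1.
Step 16. [r6c6∈{4}] r6c6 has the single candidate 4. So r6c6=4.
Step 17. [r1c6∈{5}] r1c6 is down to just 5 ⇒ r1c6=5.
Step 18. [r2c5∈{4}] r2c5 is down to just 4, so r2c5=4.
Step 19. [r2c4∈{2}] nothing but 2 survives at r2c4. So r2c4=2.
Step 20. [r2c1∈{6}] nothing but 6 survives at r2c1. So r2c1=6.
Step 21. [r3c2∈{1}] nothing but 1 survives at r3c2. So r3c2=1.
Step 22. [r4c3∈{6}] r4c3's peers cover all but 6 ⇒ r4c3=6.
Step 23. [r6c2∈{3}] nothing but 3 survives at r6c2 ⇒ r6c2=3.

Answer: 3 4 2 6 1 5 / 6 5 1 2 4 3 / 4 1 3 5 2 6 / 5 2 6 4 3 1 / 1 6 4 3 5 2 / 2 3 5 1 6 4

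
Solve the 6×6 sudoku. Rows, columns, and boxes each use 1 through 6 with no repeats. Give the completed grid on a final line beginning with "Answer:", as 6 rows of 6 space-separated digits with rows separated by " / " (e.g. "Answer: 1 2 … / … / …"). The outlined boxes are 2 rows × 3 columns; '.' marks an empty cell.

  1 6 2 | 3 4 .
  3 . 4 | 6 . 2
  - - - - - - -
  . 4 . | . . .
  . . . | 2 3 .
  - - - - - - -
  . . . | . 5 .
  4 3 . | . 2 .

Step 1. [r3c4∈{1,5}] 5 has one home in col 4: r3c4. So r3c4=5.
Step 2. [r3c5∈{1,6}] in col 5, 6 fits only at r3c5 ⇒ r3c5=6.
Step 3. [r3c6∈{1}] r3c6 has the single candidate 1, so r3c6=1.
Step 4. [r4c1∈{5,6}] 5 has one home in col 1: r4c1, so r4c1=5.
Step 5. [r5c1∈{2,6}] across col 1, 6 lands solely at r5c1. So r5c1=6.
Step 6. [r5c3∈{1}] only 1 remains possible at r5c3 ⇒ r5c3=1.
Step 7. [r5c4∈{4}] r5c4's peers cover all but 4 ⇒ r5c4=4.
Step 8. [r3c3∈{3}] nothing but 3 survives at r3c3 ⇒ r3c3=3.
Step 9. [r5c6∈{3}] nothing but 3 survives at r5c6, so r5c6=3.
Step 10. [r6c6∈{6}] nothing but 6 survives at r6c6, so r6c6=6.
Step 11. [r2c5∈{1}] only 1 remains possible at r2c5, so r2c5=1.
Step 12. [r1c6∈{5}] only 5 remains possible at r1c6, so r1c6=5.
Step 13. [r4c6∈{4}] nothing but 4 survives at r4c6 ⇒ r4c6=4.
Step 14. [r4c2∈{1}] r4c2 is down to just 1, so r4c2=1.
Step 15. [r6c4∈{1}] only 1 remains possible at r6c4, so r6c4=1.
Step 16. [r5c2∈{2}] only 2 remains possible at r5c2 ⇒ r5c2=2.
Step 17. [r3c1∈{2}] nothing but 2 survives at r3c1. So r3c1=2.
Step 18. [r4c3∈{6}] r4c3 has the single candidate 6. So r4c3=6.
Step 19. [r6c3∈{5}] r6c3 has the single candidate 5 ⇒ r6c3=5.
Step 20. [r2c2∈{5}] r2c2 has the single candidate 5. So r2c2=5.

Answer: 1 6 2 3 4 5 / 3 5 4 6 1 2 / 2 4 3 5 6 1 / 5 1 6 2 3 4 / 6 2 1 4 5 3 / 4 3 5 1 2 6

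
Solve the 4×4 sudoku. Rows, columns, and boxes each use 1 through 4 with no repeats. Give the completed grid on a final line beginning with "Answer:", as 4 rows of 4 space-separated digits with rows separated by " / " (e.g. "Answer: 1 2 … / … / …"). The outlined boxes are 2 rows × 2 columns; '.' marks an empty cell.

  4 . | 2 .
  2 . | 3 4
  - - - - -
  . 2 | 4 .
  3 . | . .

Step 1. [r1c4∈{1}] nothing but 1 survives at r1c4. So r1c4=1.
Step 2. [r4c3∈{1}] r4c3 has the single candidate 1. So r4c3=1.
Step 3. [r4c4∈{2}] r4c4 has the single candidate 2, so r4c4=2.
Step 4. [r3c4∈{3}] only 3 remains possible at r3c4, so r3c4=3.
Step 5. [r2c2∈{1}] only 1 remains possible at r2c2, so r2c2=1.
Step 6. [r1c2∈{3}] r1c2 is down to just 3, so r1c2=3.
Step 7. [r4c2∈{4}] r4c2 has the single candidate 4. So r4c2=4.
Step 8. [r3c1∈{1}] nothing but 1 survives at r3c1, so r3c1=1.

Answer: 4 3 2 1 / 2 1 3 4 / 1 2 4 3 / 3 4 1 2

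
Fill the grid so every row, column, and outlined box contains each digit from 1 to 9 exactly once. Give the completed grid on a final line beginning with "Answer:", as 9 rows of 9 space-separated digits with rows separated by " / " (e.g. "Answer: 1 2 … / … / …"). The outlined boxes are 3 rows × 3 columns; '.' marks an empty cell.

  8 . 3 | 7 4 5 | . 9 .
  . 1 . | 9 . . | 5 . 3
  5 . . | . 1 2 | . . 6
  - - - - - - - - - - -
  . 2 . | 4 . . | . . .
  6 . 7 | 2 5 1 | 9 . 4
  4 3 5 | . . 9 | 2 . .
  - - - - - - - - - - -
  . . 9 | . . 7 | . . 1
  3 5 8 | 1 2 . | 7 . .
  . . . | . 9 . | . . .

Step 1. [r3c3∈{4}] r3c3 has the single candidate 4 ⇒ r3c3=4.
Step 2. [r2c8∈{2,4,7,8}] across row 2, 4 lands solely at r2c8 ⇒ r2c8=4.
Step 3. [r8c8∈{6}] r8c8's peers cover all but 6, so r8c8=6.
Step 4. [r3c7∈{8}] r3c7's peers cover all but 8 ⇒ r3c7=8.
Step 5. [r5c8∈{3,8}] across row 5, 3 lands solely at r5c8. So r5c8=3.
Step 6. [r7c1∈{2}] r7c1's peers cover all but 2, so r7c1=2.
Step 7. [r4c3∈{1}] nothing but 1 survives at r4c3. So r4c3=1.
Step 8. [r9c3∈{6}] r9c3's peers cover all but 6. So r9c3=6.
Step 9. [r9c8∈{2,5,8}] across col 8, 2 lands solely at r9c8 ⇒ r9c8=2.
Step 10. [r3c8∈{7}] r3c8 has the single candidate 7 ⇒ r3c8=7.
Step 11. [r9c2∈{4,7}] 7 has one home in col 2: r9c2 ⇒ r9c2=7.
Step 12. [r3c4∈{3}] r3c4 is down to just 3 ⇒ r3c4=3.
Step 13. [r4c7∈{6}] r4c7 is down to just 6, so r4c7=6.
Step 14. [r2c6∈{6,8}] 6 has one home in col 6: r2c6. So r2c6=6.
Step 15. [r2c5∈{8}] r2c5 is down to just 8, so r2c5=8.
Step 16. [r8c6∈{4}] r8c6 is down to just 4, so r8c6=4.
Step 17. [r9c7∈{3,4}] in row 9, 4 fits only at r9c7 ⇒ r9c7=4.
Step 18. [r9c6∈{3,8}] row 9 places 3 nowhere but r9c6 ⇒ r9c6=3.
Step 19. [r4c6∈{8}] r4c6 is down to just 8, so r4c6=8.
Step 20. [r6c4∈{6}] r6c4's peers cover all but 6. So r6c4=6.
Step 21. [r4c8∈{5}] r4c8 has the single candidate 5 ⇒ r4c8=5.
Step 22. [r7c8∈{8}] r7c8 has the single candidate 8 ⇒ r7c8=8.
Step 23. [r4c9∈{7}] nothing but 7 survives at r4c9, so r4c9=7.
Step 24. [r9c4∈{5,8}] r9c4 is the only open cell in row 9 admitting 8 ⇒ r9c4=8.
Step 25. [r1c7∈{1}] r1c7's peers cover all but 1 ⇒ r1c7=1.
Step 26. [r7c4∈{5}] r7c4 is down to just 5. So r7c4=5.
Step 27. [r4c1∈{9}] r4c1's peers cover all but 9 ⇒ r4c1=9.
Step 28. [r1c2∈{6}] r1c2's peers cover all but 6. So r1c2=6.
Step 29. [r2c3∈{2}] only 2 remains possible at r2c3, so r2c3=2.
Step 30. [r6c8∈{1}] only 1 remains possible at r6c8 ⇒ r6c8=1.
Step 31. [r9c9∈{5}] r9c9 has the single candidate 5 ⇒ r9c9=5.
Step 32. [r1c9∈{2}] r1c9's peers cover all but 2 ⇒ r1c9=2.
Step 33. [r7c7∈{3}] nothing but 3 survives at r7c7. So r7c7=3.
Step 34. [r2c1∈{7}] only 7 remains possible at r2c1. So r2c1=7.
Step 35. [r7c5∈{6}] r7c5's peers cover all but 6, so r7c5=6.
Step 36. [r6c9∈{8}] nothing but 8 survives at r6c9, so r6c9=8.
Step 37. [r6c5∈{7}] r6c5 is down to just 7. So r6c5=7.
Step 38. [r7c2∈{4}] nothing but 4 survives at r7c2, so r7c2=4.
Step 39. [r4c5∈{3}] only 3 remains possible at r4c5. So r4c5=3.
Step 40. [r3c2∈{9}] r3c2 has the single candidate 9 ⇒ r3c2=9.
Step 41. [r9c1∈{1}] r9c1 has the single candidate 1. So r9c1=1.
Step 42. [r8c9∈{9}] r8c9 is down to just 9, so r8c9=9.
Step 43. [r5c2∈{8}] r5c2 is down to just 8 ⇒ r5c2=8.

Answer: 8 6 3 7 4 5 1 9 2 / 7 1 2 9 8 6 5 4 3 / 5 9 4 3 1 2 8 7 6 / 9 2 1 4 3 8 6 5 7 / 6 8 7 2 5 1 9 3 4 / 4 3 5 6 7 9 2 1 8 / 2 4 9 5 6 7 3 8 1 / 3 5 8 1 2 4 7 6 9 / 1 7 6 8 9 3 4 2 5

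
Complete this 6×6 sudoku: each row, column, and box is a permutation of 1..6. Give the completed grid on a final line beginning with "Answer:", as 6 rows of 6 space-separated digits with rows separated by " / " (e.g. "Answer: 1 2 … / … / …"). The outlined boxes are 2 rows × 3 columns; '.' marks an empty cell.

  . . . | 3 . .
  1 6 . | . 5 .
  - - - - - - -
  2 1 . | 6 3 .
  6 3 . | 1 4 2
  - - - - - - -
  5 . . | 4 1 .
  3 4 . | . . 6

Step 1. [r1c1∈{4}] r1c1 is down to just 4 ⇒ r1c1=4.
Step 2. [r6c5∈{2}] only 2 remains possible at r6c5. So r6c5=2.
Step 3. [r1c2∈{2,5}] r1c2 is the only open cell in col 2 admitting 5, so r1c2=5.
Step 4. [r1c3∈{2}] only 2 remains possible at r1c3, so r1c3=2.
Step 5. [r3c6∈{5}] r3c6's peers cover all but 5, so r3c6=5.
Step 6. [r5c2∈{2}] only 2 remains possible at r5c2. So r5c2=2.
Step 7. [r2c4∈{2}] r2c4 is down to just 2, so r2c4=2.
Step 8. [r2c6∈{4}] r2c6 is down to just 4. So r2c6=4.
Step 9. [r1c5∈{6}] r1c5 has the single candidate 6. So r1c5=6.
Step 10. [r6c4∈{5}] nothing but 5 survives at r6c4. So r6c4=5.
Step 11. [r3c3∈{4}] nothing but 4 survives at r3c3. So r3c3=4.
Step 12. [r2c3∈{3}] nothing but 3 survives at r2c3. So r2c3=3.
Step 13. [r5c3∈{6}] r5c3 is down to just 6 ⇒ r5c3=6.
Step 14. [r4c3∈{5}] r4c3 has the single candidate 5, so r4c3=5.
Step 15. [r5c6∈{3}] r5c6's peers cover all but 3. So r5c6=3.
Step 16. [r1c6∈{1}] r1c6 has the single candidate 1, so r1c6=1.
Step 17. [r6c3∈{1}] nothing but 1 survives at r6c3 ⇒ r6c3=1.

Answer: 4 5 2 3 6 1 / 1 6 3 2 5 4 / 2 1 4 6 3 5 / 6 3 5 1 4 2 / 5 2 6 4 1 3 / 3 4 1 5 2 6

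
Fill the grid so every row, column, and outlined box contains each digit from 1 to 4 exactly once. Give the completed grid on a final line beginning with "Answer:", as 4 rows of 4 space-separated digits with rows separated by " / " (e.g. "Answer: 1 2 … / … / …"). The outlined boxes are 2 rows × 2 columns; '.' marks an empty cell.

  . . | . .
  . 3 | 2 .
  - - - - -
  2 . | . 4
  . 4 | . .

Step 1. [r2c4∈{1}] nothing but 1 survives at r2c4, so r2c4=1.
Step 2. [r3c3∈{1,3}] r3c3 is the only open cell in row 3 admitting 3, so r3c3=3.
Step 3. [r3c2∈{1}] only 1 remains possible at r3c2, so r3c2=1.
Step 4. [r1c3∈{4}] r1c3's peers cover all but 4, so r1c3=4.
Step 5. [r1c4∈{3}] nothing but 3 survives at r1c4, so r1c4=3.
Step 6. [r4c4∈{2}] r4c4 has the single candidate 2. So r4c4=2.
Step 7. [r2c1∈{4}] only 4 remains possible at r2c1. So r2c1=4.
Step 8. [r1c2∈{2}] only 2 remains possible at r1c2, so r1c2=2.
Step 9. [r1c1∈{1}] r1c1's peers cover all but 1, so r1c1=1.
Step 10. [r4c3∈{1}] only 1 remains possible at r4c3. So r4c3=1.
Step 11. [r4c1∈{3}] r4c1 is down to just 3. So r4c1=3.

Answer: 1 2 4 3 / 4 3 2 1 / 2 1 3 4 / 3 4 1 2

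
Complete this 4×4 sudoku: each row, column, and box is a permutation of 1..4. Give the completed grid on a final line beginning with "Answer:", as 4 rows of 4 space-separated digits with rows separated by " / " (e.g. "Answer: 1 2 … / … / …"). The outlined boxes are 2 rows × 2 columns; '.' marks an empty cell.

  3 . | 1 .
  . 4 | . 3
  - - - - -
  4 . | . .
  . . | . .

Step 1. [r1c2∈{2}] r1c2's peers cover all but 2, so r1c2=2.
Step 2. [r4c3∈{2,3,4}] r4c3 is the only open cell in col 3 admitting 4 ⇒ r4c3=4.
Step 3. [r3c3∈{2,3}] 3 has one home in col 3: r3c3. So r3c3=3.
Step 4. [r3c2∈{1}] r3c2's peers cover all but 1, so r3c2=1.
Step 5. [r4c1∈{2}] r4c1's peers cover all but 2, so r4c1=2.
Step 6. [r2c3∈{2}] r2c3's peers cover all but 2. So r2c3=2.
Step 7. [r1c4∈{4}] r1c4 has the single candidate 4 ⇒ r1c4=4.
Step 8. [r4c4∈{1}] r4c4 has the single candidate 1 ⇒ r4c4=1.
Step 9. [r4c2∈{3}] r4c2 has the single candidate 3, so r4c2=3.
Step 10. [r3c4∈{2}] r3c4's peers cover all but 2, so r3c4=2.
Step 11. [r2c1∈{1}] r2c1 is down to just 1 ⇒ r2c1=1.

Answer: 3 2 1 4 / 1 4 2 3 / 4 1 3 2 / 2 3 4 1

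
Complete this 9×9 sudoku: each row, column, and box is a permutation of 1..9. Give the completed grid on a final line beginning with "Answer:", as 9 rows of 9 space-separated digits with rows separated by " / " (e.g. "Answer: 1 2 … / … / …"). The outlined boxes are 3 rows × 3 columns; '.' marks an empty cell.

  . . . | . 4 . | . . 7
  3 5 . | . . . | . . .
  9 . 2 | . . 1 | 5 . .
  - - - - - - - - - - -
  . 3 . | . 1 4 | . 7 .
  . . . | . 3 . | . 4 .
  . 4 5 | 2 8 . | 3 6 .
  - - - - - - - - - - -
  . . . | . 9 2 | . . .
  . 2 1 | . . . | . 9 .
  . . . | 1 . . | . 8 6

Step 1. [r2c3∈{4,6,7,8}] box 1 places 4 nowhere but r2c3 ⇒ r2c3=4.
Step 2. [r3c2∈{6,7,8}] 7 has one home in box 1: r3c2 ⇒ r3c2=7.
Step 3. [r3c5∈{6}] only 6 remains possible at r3c5 ⇒ r3c5=6.
Step 4. [r7c8∈{1,3,5}] across col 8, 5 lands solely at r7c8. So r7c8=5.
Step 5. [r9c7∈{2,4,7}] r9c7 is the only open cell in row 9 admitting 2 ⇒ r9c7=2.
Step 6. [r2c7∈{1,6,8,9}] in row 2, 6 fits only at r2c7 ⇒ r2c7=6.
Step 7. [r9c1∈{4,5,7}] across row 9, 4 lands solely at r9c1. So r9c1=4.
Step 8. [r8c1∈{5,6,7,8}] 5 has one home in col 1: r8c1 ⇒ r8c1=5.
Step 9. [r8c5∈{7}] nothing but 7 survives at r8c5 ⇒ r8c5=7.
Step 10. [r9c3∈{3,7,9}] r9c3 is the only open cell in row 9 admitting 7, so r9c3=7.
Step 11. [r9c6∈{3,5}] r9c6 is the only open cell in row 9 admitting 3, so r9c6=3.
Step 12. [r3c9∈{3,4,8}] in row 3, 4 fits only at r3c9. So r3c9=4.
Step 13. [r3c4∈{3,8}] r3c4 is the only open cell in row 3 admitting 8 ⇒ r3c4=8.
Step 14. [r2c9∈{1,2,8,9}] across row 2, 8 lands solely at r2c9. So r2c9=8.
Step 15. [r1c7∈{1,9}] across box 3, 9 lands solely at r1c7, so r1c7=9.
Step 16. [r4c7∈{8}] r4c7's peers cover all but 8 ⇒ r4c7=8.
Step 17. [r5c7∈{1}] only 1 remains possible at r5c7, so r5c7=1.
Step 18. [r1c2∈{1,6,8}] across col 2, 1 lands solely at r1c2. So r1c2=1.
Step 19. [r7c3∈{3,6,8}] r7c3 is the only open cell in col 3 admitting 3. So r7c3=3.
Step 20. [r6c9∈{9}] only 9 remains possible at r6c9 ⇒ r6c9=9.
Step 21. [r6c6∈{7}] nothing but 7 survives at r6c6, so r6c6=7.
Step 22. [r5c1∈{2,6,7,8}] in row 5, 7 fits only at r5c1 ⇒ r5c1=7.
Step 23. [r1c8∈{2,3}] in row 1, 2 fits only at r1c8 ⇒ r1c8=2.
Step 24. [r2c6∈{9}] r2c6's peers cover all but 9 ⇒ r2c6=9.
Step 25. [r5c9∈{2,5}] in row 5, 2 fits only at r5c9, so r5c9=2.
Step 26. [r1c6∈{5}] only 5 remains possible at r1c6 ⇒ r1c6=5.
Step 27. [r5c6∈{6}] r5c6's peers cover all but 6, so r5c6=6.
Step 28. [r7c2∈{6,8}] 6 has one home in col 2: r7c2. So r7c2=6.
Step 29. [r5c4∈{5,9}] in row 5, 5 fits only at r5c4 ⇒ r5c4=5.
Step 30. [r8c7∈{4}] r8c7 has the single candidate 4 ⇒ r8c7=4.
Step 31. [r5c2∈{8,9}] col 2 places 8 nowhere but r5c2 ⇒ r5c2=8.
Step 32. [r1c3∈{6,8}] 8 has one home in col 3: r1c3. So r1c3=8.
Step 33. [r4c3∈{6,9}] r4c3 is the only open cell in col 3 admitting 6 ⇒ r4c3=6.
Step 34. [r8c9∈{3}] r8c9's peers cover all but 3. So r8c9=3.
Step 35. [r4c1∈{2}] only 2 remains possible at r4c1 ⇒ r4c1=2.
Step 36. [r6c1∈{1}] nothing but 1 survives at r6c1. So r6c1=1.
Step 37. [r3c8∈{3}] r3c8 is down to just 3 ⇒ r3c8=3.
Step 38. [r4c9∈{5}] r4c9 is down to just 5. So r4c9=5.
Step 39. [r8c4∈{6}] r8c4 is down to just 6, so r8c4=6.
Step 40. [r2c8∈{1}] r2c8 is down to just 1 ⇒ r2c8=1.
Step 41. [r2c5∈{2}] r2c5 is down to just 2. So r2c5=2.
Step 42. [r2c4∈{7}] r2c4's peers cover all but 7 ⇒ r2c4=7.
Step 43. [r7c7∈{7}] only 7 remains possible at r7c7, so r7c7=7.
Step 44. [r4c4∈{9}] only 9 remains possible at r4c4. So r4c4=9.
Step 45. [r5c3∈{9}] only 9 remains possible at r5c3, so r5c3=9.
Step 46. [r7c9∈{1}] r7c9's peers cover all but 1, so r7c9=1.
Step 47. [r1c1∈{6}] nothing but 6 survives at r1c1, so r1c1=6.
Step 48. [r7c1∈{8}] nothing but 8 survives at r7c1, so r7c1=8.
Step 49. [r9c2∈{9}] r9c2 is down to just 9. So r9c2=9.
Step 50. [r9c5∈{5}] only 5 remains possible at r9c5. So r9c5=5.
Step 51. [r1c4∈{3}] r1c4 is down to just 3 ⇒ r1c4=3.
Step 52. [r8c6∈{8}] only 8 remains possible at r8c6, so r8c6=8.
Step 53. [r7c4∈{4}] nothing but 4 survives at r7c4 ⇒ r7c4=4.

Answer: 6 1 8 3 4 5 9 2 7 / 3 5 4 7 2 9 6 1 8 / 9 7 2 8 6 1 5 3 4 / 2 3 6 9 1 4 8 7 5 / 7 8 9 5 3 6 1 4 2 / 1 4 5 2 8 7 3 6 9 / 8 6 3 4 9 2 7 5 1 / 5 2 1 6 7 8 4 9 3 / 4 9 7 1 5 3 2 8 6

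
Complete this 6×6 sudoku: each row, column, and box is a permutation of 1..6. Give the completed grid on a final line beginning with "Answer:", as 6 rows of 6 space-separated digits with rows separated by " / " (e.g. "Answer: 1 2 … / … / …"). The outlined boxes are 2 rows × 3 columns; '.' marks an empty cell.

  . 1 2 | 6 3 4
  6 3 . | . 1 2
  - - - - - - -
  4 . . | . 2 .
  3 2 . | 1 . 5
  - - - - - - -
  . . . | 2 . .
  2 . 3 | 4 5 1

Step 1. [r4c3∈{6}] r4c3 has the single candidate 6. So r4c3=6.
Step 2. [r5c2∈{4,5,6}] in col 2, 4 fits only at r5c2. So r5c2=4.
Step 3. [r3c3∈{1,5}] in row 3, 1 fits only at r3c3, so r3c3=1.
Step 4. [r5c3∈{5}] nothing but 5 survives at r5c3. So r5c3=5.
Step 5. [r3c6∈{3,6}] in row 3, 6 fits only at r3c6, so r3c6=6.
Step 6. [r2c4∈{5}] r2c4 has the single candidate 5, so r2c4=5.
Step 7. [r6c2∈{6}] r6c2 is down to just 6, so r6c2=6.
Step 8. [r5c5∈{6}] r5c5's peers cover all but 6, so r5c5=6.
Step 9. [r4c5∈{4}] only 4 remains possible at r4c5 ⇒ r4c5=4.
Step 10. [r5c6∈{3}] only 3 remains possible at r5c6 ⇒ r5c6=3.
Step 11. [r3c2∈{5}] r3c2 has the single candidate 5, so r3c2=5.
Step 12. [r1c1∈{5}] r1c1's peers cover all but 5 ⇒ r1c1=5.
Step 13. [r2c3∈{4}] r2c3 is down to just 4. So r2c3=4.
Step 14. [r5c1∈{1}] nothing but 1 survives at r5c1, so r5c1=1.
Step 15. [r3c4∈{3}] r3c4 is down to just 3 ⇒ r3c4=3.

Answer: 5 1 2 6 3 4 / 6 3 4 5 1 2 / 4 5 1 3 2 6 / 3 2 6 1 4 5 / 1 4 5 2 6 3 / 2 6 3 4 5 1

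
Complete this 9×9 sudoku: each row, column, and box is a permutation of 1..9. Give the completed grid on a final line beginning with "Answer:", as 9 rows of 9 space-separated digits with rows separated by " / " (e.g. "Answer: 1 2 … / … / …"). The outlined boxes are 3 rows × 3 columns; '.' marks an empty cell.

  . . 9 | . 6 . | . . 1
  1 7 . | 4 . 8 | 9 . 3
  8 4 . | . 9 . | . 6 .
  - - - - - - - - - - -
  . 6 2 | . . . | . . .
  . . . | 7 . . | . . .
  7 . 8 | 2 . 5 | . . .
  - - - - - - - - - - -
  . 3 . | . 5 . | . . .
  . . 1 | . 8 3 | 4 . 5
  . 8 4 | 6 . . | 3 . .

Step 1. [r8c8∈{2,7,9}] row 8 places 7 nowhere but r8c8. So r8c8=7.
Step 2. [r8c4∈{9}] only 9 remains possible at r8c4, so r8c4=9.
Step 3. [r7c4∈{1}] r7c4 has the single candidate 1, so r7c4=1.
Step 4. [r1c8∈{2,4,5,8}] row 1 places 4 nowhere but r1c8, so r1c8=4.
Step 5. [r1c7∈{2,5,7,8}] r1c7 is the only open cell in row 1 admitting 8, so r1c7=8.
Step 6. [r5c6∈{1,4,6,9}] col 6 places 6 nowhere but r5c6 ⇒ r5c6=6.
Step 7. [r9c8∈{1,2,9}] 1 has one home in row 9: r9c8, so r9c8=1.
Step 8. [r9c1∈{2,5,9}] r9c1 is the only open cell in row 9 admitting 5. So r9c1=5.
Step 9. [r7c1∈{2,6,9}] across box 7, 9 lands solely at r7c1, so r7c1=9.
Step 10. [r9c9∈{2,9}] across row 9, 9 lands solely at r9c9. So r9c9=9.
Step 11. [r1c6∈{2,7}] across row 1, 7 lands solely at r1c6 ⇒ r1c6=7.
Step 12. [r9c6∈{2}] r9c6 is down to just 2, so r9c6=2.
Step 13. [r4c4∈{3,8}] 8 has one home in col 4: r4c4, so r4c4=8.
Step 14. [r4c6∈{1,4,9}] 9 has one home in col 6: r4c6. So r4c6=9.
Step 15. [r8c1∈{2,6}] in row 8, 6 fits only at r8c1, so r8c1=6.
Step 16. [r1c1∈{2,3}] in col 1, 2 fits only at r1c1 ⇒ r1c1=2.
Step 17. [r1c2∈{5}] r1c2 is down to just 5. So r1c2=5.
Step 18. [r2c8∈{2,5}] r2c8 is the only open cell in row 2 admitting 5. So r2c8=5.
Step 19. [r4c8∈{3}] nothing but 3 survives at r4c8 ⇒ r4c8=3.
Step 20. [r4c1∈{4}] r4c1 has the single candidate 4. So r4c1=4.
Step 21. [r6c5∈{1,3,4}] row 6 places 3 nowhere but r6c5 ⇒ r6c5=3.
Step 22. [r4c7∈{1,5,7}] in row 4, 5 fits only at r4c7, so r4c7=5.
Step 23. [r5c5∈{1,4}] in col 5, 4 fits only at r5c5, so r5c5=4.
Step 24. [r3c7∈{2,7}] in col 7, 7 fits only at r3c7, so r3c7=7.
Step 25. [r3c3∈{3}] nothing but 3 survives at r3c3. So r3c3=3.
Step 26. [r6c8∈{9}] nothing but 9 survives at r6c8 ⇒ r6c8=9.
Step 27. [r3c9∈{2}] nothing but 2 survives at r3c9 ⇒ r3c9=2.
Step 28. [r6c2∈{1}] r6c2 has the single candidate 1, so r6c2=1.
Step 29. [r5c9∈{8}] r5c9 has the single candidate 8, so r5c9=8.
Step 30. [r6c7∈{6}] r6c7's peers cover all but 6, so r6c7=6.
Step 31. [r7c7∈{2}] r7c7 is down to just 2. So r7c7=2.
Step 32. [r2c5∈{2}] only 2 remains possible at r2c5. So r2c5=2.
Step 33. [r3c4∈{5}] only 5 remains possible at r3c4. So r3c4=5.
Step 34. [r4c9∈{7}] r4c9's peers cover all but 7. So r4c9=7.
Step 35. [r2c3∈{6}] nothing but 6 survives at r2c3. So r2c3=6.
Step 36. [r5c1∈{3}] r5c1 has the single candidate 3 ⇒ r5c1=3.
Step 37. [r7c8∈{8}] r7c8 is down to just 8. So r7c8=8.
Step 38. [r8c2∈{2}] nothing but 2 survives at r8c2. So r8c2=2.
Step 39. [r6c9∈{4}] r6c9 has the single candidate 4. So r6c9=4.
Step 40. [r1c4∈{3}] nothing but 3 survives at r1c4. So r1c4=3.
Step 41. [r9c5∈{7}] only 7 remains possible at r9c5 ⇒ r9c5=7.
Step 42. [r5c2∈{9}] nothing but 9 survives at r5c2. So r5c2=9.
Step 43. [r7c3∈{7}] r7c3 is down to just 7. So r7c3=7.
Step 44. [r7c9∈{6}] r7c9 has the single candidate 6, so r7c9=6.
Step 45. [r5c3∈{5}] nothing but 5 survives at r5c3, so r5c3=5.
Step 46. [r7c6∈{4}] only 4 remains possible at r7c6. So r7c6=4.
Step 47. [r3c6∈{1}] r3c6's peers cover all but 1. So r3c6=1.
Step 48. [r5c8∈{2}] r5c8 is down to just 2. So r5c8=2.
Step 49. [r5c7∈{1}] only 1 remains possible at r5c7 ⇒ r5c7=1.
Step 50. [r4c5∈{1}] only 1 remains possible at r4c5 ⇒ r4c5=1.

Answer: 2 5 9 3 6 7 8 4 1 / 1 7 6 4 2 8 9 5 3 / 8 4 3 5 9 1 7 6 2 / 4 6 2 8 1 9 5 3 7 / 3 9 5 7 4 6 1 2 8 / 7 1 8 2 3 5 6 9 4 / 9 3 7 1 5 4 2 8 6 / 6 2 1 9 8 3 4 7 5 / 5 8 4 6 7 2 3 1 9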